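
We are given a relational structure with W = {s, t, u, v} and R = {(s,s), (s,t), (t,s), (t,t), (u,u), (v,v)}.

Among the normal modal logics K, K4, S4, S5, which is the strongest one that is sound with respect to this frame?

S5

Transitive (axiom 4): yes — every two-step R-path is closed by a direct edge.
Reflexive (axiom T): yes — every world is R-related to itself.
Euclidean (axiom 5): yes — any two successors of a common world are R-related.
So F validates K, K4, S4, S5. The strongest is S5.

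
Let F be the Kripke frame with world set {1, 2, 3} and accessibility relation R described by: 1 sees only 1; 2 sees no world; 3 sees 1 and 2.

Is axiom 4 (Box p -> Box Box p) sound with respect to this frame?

By correspondence theory, 4 is valid on a frame iff R is transitive.
Transitive: yes — every two-step R-path is closed by a direct edge.

Yes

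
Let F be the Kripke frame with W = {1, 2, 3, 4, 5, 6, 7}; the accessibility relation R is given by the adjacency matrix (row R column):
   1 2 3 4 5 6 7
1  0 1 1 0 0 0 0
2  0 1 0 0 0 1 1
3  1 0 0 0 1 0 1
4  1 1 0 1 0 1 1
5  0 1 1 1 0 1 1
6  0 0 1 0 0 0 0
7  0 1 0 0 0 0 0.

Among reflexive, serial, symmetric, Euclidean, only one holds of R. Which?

Reflexive: no — 1 is not related to itself.
Serial: yes — every world has a successor (e.g. 1 R 2).
Symmetric: no — 1 R 2 but not 2 R 1.
Euclidean: no — 1 R 2 and 1 R 3, but not 2 R 3.
Only serial holds.

serial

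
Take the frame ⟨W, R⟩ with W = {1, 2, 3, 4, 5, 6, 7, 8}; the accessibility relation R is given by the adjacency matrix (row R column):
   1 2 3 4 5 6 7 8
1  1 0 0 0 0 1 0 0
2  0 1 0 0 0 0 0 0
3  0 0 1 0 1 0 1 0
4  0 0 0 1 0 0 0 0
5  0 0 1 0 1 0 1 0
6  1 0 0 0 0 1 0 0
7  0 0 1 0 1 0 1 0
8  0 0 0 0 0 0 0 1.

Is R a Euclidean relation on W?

Yes

Euclidean: yes — any two successors of a common world are R-related.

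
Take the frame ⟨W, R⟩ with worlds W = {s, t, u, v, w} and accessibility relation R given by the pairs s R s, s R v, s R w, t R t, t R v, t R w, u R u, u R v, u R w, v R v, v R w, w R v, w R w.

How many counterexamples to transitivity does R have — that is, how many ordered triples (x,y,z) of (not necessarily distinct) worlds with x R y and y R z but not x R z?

0

R is transitive; there are no such tuples.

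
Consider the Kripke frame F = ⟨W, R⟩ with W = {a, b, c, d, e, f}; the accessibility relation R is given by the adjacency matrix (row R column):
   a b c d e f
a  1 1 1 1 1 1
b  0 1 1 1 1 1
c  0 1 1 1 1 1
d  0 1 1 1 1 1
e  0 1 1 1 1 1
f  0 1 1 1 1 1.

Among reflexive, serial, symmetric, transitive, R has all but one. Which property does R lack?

symmetric

Reflexive: yes — every world is R-related to itself.
Serial: yes — every world has a successor (e.g. a R a).
Symmetric: no — a R b but not b R a.
Transitive: yes — every two-step R-path is closed by a direct edge.
Only symmetric fails.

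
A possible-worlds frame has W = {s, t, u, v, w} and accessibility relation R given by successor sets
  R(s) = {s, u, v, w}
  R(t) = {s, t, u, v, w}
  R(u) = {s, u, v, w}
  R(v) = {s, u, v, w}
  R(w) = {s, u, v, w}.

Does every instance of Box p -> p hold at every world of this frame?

Yes

Axiom T corresponds to the accessibility relation being reflexive.
Reflexive: yes — every world is R-related to itself.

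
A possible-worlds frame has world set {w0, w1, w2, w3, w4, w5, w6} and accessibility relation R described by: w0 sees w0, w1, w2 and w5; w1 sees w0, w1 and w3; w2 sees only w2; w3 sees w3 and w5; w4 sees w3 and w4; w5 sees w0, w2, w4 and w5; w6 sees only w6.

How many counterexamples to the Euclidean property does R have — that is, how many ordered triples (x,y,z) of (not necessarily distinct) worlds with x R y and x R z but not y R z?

Enumerating: (w0,w1,w2), (w0,w1,w5), (w0,w2,w0), (w0,w2,w1), (w0,w2,w5), (w0,w5,w1), (w1,w0,w3), (w1,w3,w0), (w1,w3,w1), (w3,w5,w3), (w4,w3,w4), (w5,w0,w4), (w5,w2,w0), (w5,w2,w4), (w5,w2,w5), (w5,w4,w0), (w5,w4,w2), (w5,w4,w5).

18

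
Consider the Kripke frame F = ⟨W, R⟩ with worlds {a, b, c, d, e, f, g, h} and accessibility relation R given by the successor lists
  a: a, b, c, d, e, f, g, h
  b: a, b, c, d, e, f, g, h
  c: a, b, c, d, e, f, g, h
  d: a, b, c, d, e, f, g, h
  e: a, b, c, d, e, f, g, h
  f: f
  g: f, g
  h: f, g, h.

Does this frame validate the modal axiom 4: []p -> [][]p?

Yes

The schema 4 characterises exactly the transitive frames.
Transitive: yes — every two-step R-path is closed by a direct edge.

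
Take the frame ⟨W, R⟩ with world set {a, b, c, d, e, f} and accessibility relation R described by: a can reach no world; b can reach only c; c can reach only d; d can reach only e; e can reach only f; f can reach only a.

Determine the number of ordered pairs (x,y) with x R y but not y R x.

5

Enumerating: (b,c), (c,d), (d,e), (e,f), (f,a).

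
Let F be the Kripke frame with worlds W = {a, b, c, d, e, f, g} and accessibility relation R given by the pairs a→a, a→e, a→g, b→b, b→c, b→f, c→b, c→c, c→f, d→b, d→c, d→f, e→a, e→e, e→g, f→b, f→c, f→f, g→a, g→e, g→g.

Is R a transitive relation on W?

Yes

Transitive: yes — every two-step R-path is closed by a direct edge.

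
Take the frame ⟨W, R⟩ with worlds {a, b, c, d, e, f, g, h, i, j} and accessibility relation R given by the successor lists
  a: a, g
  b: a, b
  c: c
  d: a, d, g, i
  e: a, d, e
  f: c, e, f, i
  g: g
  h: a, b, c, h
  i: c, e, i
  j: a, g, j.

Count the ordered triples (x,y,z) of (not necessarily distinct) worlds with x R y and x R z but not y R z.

35

Enumerating: (a,g,a), (b,a,b), (d,a,d), (d,a,i), (d,g,a), (d,g,d), (d,g,i), (d,i,a), (d,i,d), (d,i,g), (e,a,d), (e,a,e), … and 23 more.
Total: 35.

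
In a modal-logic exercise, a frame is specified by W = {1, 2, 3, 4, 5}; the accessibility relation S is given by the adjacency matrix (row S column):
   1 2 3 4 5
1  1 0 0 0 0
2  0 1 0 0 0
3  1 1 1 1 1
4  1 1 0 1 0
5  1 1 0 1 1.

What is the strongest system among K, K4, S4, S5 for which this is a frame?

Transitive (axiom 4): yes — every two-step S-path is closed by a direct edge.
Reflexive (axiom T): yes — every world is S-related to itself.
Euclidean (axiom 5): no — 3 S 1 and 3 S 2, but not 1 S 2.
So F validates K, K4, S4; S5 would additionally require S to be Euclidean. The strongest is S4.

S4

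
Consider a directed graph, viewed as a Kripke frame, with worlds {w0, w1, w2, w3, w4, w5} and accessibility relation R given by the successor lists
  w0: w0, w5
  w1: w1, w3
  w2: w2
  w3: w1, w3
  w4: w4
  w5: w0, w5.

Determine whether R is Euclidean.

Euclidean: yes — any two successors of a common world are R-related.

Yes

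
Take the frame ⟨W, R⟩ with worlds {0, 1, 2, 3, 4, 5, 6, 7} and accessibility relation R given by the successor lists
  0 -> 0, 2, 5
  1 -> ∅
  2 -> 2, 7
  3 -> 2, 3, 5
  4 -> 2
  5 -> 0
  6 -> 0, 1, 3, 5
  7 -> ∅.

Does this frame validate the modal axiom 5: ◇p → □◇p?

No

By correspondence theory, 5 is valid on a frame iff R is Euclidean.
Euclidean: no — 0 R 2 and 0 R 5, but not 2 R 5.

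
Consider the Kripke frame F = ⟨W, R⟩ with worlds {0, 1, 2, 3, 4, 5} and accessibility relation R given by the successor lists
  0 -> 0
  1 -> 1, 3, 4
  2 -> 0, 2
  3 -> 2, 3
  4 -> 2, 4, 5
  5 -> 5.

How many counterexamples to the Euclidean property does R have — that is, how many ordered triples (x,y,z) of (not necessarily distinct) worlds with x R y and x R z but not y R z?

10

Enumerating: (1,3,1), (1,3,4), (1,4,1), (1,4,3), (2,0,2), (3,2,3), (4,2,4), (4,2,5), (4,5,2), (4,5,4).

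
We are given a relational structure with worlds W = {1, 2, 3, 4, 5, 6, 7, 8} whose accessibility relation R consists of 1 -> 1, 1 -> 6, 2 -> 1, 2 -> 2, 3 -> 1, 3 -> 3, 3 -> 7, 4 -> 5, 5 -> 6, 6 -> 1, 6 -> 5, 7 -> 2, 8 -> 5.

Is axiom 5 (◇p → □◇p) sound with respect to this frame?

No

The schema 5 characterises exactly the Euclidean frames.
Euclidean: no — 3 R 1 and 3 R 7, but not 1 R 7.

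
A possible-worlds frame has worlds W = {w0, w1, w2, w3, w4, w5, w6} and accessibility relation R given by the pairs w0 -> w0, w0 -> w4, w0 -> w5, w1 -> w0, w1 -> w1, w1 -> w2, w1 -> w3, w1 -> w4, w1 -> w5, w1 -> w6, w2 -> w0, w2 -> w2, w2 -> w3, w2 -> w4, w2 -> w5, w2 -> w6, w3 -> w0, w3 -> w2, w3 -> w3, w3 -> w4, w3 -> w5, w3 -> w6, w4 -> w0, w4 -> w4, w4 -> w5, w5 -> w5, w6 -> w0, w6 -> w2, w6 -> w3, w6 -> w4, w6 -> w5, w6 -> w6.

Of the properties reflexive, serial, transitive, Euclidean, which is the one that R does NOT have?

Reflexive: yes — every world is R-related to itself.
Serial: yes — every world has a successor (e.g. w0 R w0).
Transitive: yes — every two-step R-path is closed by a direct edge.
Euclidean: no — w0 R w5 and w0 R w4, but not w5 R w4.
Only Euclidean fails.

Euclidean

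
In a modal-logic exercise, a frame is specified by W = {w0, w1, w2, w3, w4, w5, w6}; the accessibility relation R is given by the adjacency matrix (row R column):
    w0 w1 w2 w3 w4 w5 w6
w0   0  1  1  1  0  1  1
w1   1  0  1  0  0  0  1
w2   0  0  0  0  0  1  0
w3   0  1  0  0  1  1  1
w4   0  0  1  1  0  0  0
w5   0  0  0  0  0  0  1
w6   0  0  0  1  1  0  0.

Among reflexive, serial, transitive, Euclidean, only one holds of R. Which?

serial

Reflexive: no — w0 is not related to itself.
Serial: yes — every world has a successor (e.g. w0 R w1).
Transitive: no — w0 R w3 and w3 R w4, but not w0 R w4.
Euclidean: no — w0 R w1 and w0 R w3, but not w1 R w3.
Only serial holds.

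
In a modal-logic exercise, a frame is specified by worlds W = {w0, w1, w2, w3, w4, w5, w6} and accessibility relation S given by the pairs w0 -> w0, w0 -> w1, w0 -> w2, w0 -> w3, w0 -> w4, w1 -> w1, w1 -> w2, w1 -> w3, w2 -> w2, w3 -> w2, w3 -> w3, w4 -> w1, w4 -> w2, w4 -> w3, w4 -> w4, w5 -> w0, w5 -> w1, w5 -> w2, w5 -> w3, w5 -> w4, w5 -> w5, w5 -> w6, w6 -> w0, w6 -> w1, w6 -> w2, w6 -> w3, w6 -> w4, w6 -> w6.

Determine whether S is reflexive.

Yes

Reflexive: yes — every world is S-related to itself.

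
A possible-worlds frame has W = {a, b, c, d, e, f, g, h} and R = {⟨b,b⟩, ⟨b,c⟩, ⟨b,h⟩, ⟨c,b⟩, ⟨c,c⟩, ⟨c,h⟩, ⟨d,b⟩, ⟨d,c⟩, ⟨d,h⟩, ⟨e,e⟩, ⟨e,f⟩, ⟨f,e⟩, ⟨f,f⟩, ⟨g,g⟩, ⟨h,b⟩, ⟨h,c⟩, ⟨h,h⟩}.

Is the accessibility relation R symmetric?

No

Symmetric: no — d R b but not b R d.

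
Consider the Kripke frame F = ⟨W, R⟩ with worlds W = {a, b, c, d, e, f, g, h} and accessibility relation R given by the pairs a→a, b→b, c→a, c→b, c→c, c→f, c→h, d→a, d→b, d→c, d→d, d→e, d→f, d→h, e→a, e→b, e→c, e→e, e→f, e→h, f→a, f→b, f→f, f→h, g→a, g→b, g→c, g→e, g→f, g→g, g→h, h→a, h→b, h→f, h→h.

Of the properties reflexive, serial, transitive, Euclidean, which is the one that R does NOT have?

Reflexive: yes — every world is R-related to itself.
Serial: yes — every world has a successor (e.g. a R a).
Transitive: yes — every two-step R-path is closed by a direct edge.
Euclidean: no — c R a and c R b, but not a R b.
Only Euclidean fails.

Euclidean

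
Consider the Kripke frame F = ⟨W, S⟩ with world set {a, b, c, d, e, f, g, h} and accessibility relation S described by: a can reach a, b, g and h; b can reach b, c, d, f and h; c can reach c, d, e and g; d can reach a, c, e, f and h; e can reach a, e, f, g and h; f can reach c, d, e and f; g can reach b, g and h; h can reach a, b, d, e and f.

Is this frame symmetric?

No

Symmetric: no — a S b but not b S a.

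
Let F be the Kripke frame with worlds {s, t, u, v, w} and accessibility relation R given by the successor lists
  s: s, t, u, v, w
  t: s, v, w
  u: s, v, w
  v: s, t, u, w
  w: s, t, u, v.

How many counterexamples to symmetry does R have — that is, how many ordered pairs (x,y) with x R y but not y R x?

R is symmetric; there are no such tuples.

0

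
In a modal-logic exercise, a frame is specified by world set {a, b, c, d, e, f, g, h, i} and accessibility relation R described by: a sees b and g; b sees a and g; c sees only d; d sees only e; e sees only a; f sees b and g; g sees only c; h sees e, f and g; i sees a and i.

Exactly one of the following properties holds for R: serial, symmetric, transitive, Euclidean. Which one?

serial

Serial: yes — every world has a successor (e.g. a R b).
Symmetric: no — a R g but not g R a.
Transitive: no — a R g and g R c, but not a R c.
Euclidean: no — a R g and a R b, but not g R b.
Only serial holds.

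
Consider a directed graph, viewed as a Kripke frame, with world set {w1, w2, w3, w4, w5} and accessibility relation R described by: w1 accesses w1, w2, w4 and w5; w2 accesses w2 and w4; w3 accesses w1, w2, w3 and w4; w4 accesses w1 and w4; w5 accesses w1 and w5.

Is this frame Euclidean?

Euclidean: no — w1 R w2 and w1 R w5, but not w2 R w5.

No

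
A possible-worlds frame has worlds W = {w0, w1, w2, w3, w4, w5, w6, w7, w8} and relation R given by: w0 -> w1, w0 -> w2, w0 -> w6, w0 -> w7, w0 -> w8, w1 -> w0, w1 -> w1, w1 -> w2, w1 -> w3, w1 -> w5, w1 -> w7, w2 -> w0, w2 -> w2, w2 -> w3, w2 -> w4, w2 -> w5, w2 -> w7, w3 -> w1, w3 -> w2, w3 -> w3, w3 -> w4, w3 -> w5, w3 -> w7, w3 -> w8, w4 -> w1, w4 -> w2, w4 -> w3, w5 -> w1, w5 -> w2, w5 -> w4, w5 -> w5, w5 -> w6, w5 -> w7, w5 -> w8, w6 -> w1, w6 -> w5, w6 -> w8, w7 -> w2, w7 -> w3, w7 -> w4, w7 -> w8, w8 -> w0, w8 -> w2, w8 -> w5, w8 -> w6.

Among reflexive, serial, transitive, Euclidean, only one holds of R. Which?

serial

Reflexive: no — w0 is not related to itself.
Serial: yes — every world has a successor (e.g. w0 R w1).
Transitive: no — w0 R w1 and w1 R w3, but not w0 R w3.
Euclidean: no — w0 R w1 and w0 R w6, but not w1 R w6.
Only serial holds.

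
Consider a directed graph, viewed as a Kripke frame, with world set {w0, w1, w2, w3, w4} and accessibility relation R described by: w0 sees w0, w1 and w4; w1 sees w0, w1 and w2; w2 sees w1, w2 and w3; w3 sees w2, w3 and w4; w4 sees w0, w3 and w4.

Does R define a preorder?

No

Reflexive: yes — every world is R-related to itself.
Transitive: no — w0 R w1 and w1 R w2, but not w0 R w2.
So R is not a preorder.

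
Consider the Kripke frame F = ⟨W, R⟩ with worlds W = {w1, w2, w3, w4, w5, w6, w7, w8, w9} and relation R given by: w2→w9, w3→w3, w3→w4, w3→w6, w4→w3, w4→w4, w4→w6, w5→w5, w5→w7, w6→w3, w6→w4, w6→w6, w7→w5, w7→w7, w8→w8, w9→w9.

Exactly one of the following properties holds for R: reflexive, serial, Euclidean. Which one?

Euclidean

Reflexive: no — w1 is not related to itself.
Serial: no — w1 has no R-successor.
Euclidean: yes — any two successors of a common world are R-related.
Only Euclidean holds.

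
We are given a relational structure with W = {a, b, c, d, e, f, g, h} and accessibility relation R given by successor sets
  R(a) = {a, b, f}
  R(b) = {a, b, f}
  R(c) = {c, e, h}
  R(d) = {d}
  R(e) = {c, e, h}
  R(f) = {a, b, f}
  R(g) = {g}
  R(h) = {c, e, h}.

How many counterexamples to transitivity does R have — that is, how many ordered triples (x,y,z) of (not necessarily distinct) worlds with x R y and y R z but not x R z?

0

R is transitive; there are no such tuples.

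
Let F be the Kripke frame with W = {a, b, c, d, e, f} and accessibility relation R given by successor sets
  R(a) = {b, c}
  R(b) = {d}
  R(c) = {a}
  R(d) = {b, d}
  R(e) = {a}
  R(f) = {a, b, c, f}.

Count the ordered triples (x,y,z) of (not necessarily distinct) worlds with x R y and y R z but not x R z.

8

Enumerating: (a,b,d), (a,c,a), (b,d,b), (c,a,b), (c,a,c), (e,a,b), (e,a,c), (f,b,d).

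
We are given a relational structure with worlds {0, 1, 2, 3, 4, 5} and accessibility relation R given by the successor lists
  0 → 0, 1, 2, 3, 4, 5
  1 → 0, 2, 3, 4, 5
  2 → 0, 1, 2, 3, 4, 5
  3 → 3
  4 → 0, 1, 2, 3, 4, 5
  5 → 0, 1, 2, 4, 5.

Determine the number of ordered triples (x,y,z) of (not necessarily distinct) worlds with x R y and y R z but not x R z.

Enumerating: (1,0,1), (1,2,1), (1,4,1), (1,5,1), (5,0,3), (5,1,3), (5,2,3), (5,4,3).

8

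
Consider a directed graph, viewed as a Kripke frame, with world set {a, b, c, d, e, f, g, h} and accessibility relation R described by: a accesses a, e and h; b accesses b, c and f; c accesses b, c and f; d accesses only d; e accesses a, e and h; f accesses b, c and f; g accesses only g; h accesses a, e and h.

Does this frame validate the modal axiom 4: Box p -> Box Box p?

Yes

The schema 4 characterises exactly the transitive frames.
Transitive: yes — every two-step R-path is closed by a direct edge.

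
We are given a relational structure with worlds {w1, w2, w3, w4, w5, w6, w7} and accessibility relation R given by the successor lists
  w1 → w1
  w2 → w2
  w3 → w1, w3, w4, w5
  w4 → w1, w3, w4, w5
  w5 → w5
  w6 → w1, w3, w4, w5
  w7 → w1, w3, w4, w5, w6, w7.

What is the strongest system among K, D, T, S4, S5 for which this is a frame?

D

Serial (axiom D): yes — every world has a successor (e.g. w1 R w1).
Reflexive (axiom T): no — w6 is not related to itself.
Transitive (axiom 4): yes — every two-step R-path is closed by a direct edge.
Euclidean (axiom 5): no — w3 R w1 and w3 R w4, but not w1 R w4.
So F validates K, D; T would additionally require R to be reflexive. The strongest is D.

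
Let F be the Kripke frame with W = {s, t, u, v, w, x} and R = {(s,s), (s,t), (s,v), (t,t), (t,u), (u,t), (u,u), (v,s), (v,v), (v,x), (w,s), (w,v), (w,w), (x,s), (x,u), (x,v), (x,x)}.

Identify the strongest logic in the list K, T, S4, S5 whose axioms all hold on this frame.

T

Reflexive (axiom T): yes — every world is R-related to itself.
Transitive (axiom 4): no — s R t and t R u, but not s R u.
Euclidean (axiom 5): no — s R t and s R v, but not t R v.
So F validates K, T; S4 would additionally require R to be transitive. The strongest is T.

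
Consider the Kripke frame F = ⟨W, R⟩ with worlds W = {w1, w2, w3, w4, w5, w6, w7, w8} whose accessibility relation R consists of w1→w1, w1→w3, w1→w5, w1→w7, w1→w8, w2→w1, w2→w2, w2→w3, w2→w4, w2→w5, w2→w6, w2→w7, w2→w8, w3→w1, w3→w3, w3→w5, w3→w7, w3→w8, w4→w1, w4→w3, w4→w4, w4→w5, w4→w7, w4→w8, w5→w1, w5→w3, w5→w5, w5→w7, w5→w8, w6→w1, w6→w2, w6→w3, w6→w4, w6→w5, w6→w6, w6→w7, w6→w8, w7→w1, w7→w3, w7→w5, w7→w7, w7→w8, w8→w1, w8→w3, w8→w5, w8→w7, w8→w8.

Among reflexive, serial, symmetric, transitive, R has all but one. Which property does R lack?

Reflexive: yes — every world is R-related to itself.
Serial: yes — every world has a successor (e.g. w1 R w1).
Symmetric: no — w2 R w1 but not w1 R w2.
Transitive: yes — every two-step R-path is closed by a direct edge.
Only symmetric fails.

symmetric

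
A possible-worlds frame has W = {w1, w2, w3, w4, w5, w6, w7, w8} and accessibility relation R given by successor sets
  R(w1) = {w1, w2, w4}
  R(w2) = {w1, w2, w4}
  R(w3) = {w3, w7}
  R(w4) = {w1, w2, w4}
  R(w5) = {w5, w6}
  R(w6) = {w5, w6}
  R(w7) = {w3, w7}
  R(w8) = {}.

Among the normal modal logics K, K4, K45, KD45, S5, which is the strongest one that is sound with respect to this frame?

K45

Transitive (axiom 4): yes — every two-step R-path is closed by a direct edge.
Euclidean (axiom 5): yes — any two successors of a common world are R-related.
Serial (axiom D): no — w8 has no R-successor.
Reflexive (axiom T): no — w8 is not related to itself.
So F validates K, K4, K45; KD45 would additionally require R to be serial. The strongest is K45.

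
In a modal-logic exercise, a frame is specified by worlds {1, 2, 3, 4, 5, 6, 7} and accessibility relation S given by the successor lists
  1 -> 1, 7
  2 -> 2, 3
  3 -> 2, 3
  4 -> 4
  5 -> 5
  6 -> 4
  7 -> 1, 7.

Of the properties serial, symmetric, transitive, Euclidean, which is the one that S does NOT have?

Serial: yes — every world has a successor (e.g. 1 S 1).
Symmetric: no — 6 S 4 but not 4 S 6.
Transitive: yes — every two-step S-path is closed by a direct edge.
Euclidean: yes — any two successors of a common world are S-related.
Only symmetric fails.

symmetric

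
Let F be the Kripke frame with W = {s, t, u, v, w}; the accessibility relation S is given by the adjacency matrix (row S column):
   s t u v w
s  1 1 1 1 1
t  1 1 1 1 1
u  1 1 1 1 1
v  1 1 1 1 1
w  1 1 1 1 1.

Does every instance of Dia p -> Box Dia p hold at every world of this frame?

The schema 5 characterises exactly the Euclidean frames.
Euclidean: yes — any two successors of a common world are S-related.

Yes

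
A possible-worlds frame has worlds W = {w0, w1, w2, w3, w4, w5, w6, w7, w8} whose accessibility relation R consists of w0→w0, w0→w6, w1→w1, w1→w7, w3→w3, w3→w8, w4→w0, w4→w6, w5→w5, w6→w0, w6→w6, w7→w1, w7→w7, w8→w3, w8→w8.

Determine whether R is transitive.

Yes

Transitive: yes — every two-step R-path is closed by a direct edge.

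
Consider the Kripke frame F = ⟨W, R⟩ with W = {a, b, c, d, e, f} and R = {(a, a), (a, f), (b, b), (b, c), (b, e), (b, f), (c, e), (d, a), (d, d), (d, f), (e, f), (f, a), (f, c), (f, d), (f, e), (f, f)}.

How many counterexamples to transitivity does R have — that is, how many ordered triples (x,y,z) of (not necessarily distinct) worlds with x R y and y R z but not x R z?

Enumerating: (a,f,c), (a,f,d), (a,f,e), (b,f,a), (b,f,d), (c,e,f), (d,f,c), (d,f,e), (e,f,a), (e,f,c), (e,f,d), (e,f,e).

12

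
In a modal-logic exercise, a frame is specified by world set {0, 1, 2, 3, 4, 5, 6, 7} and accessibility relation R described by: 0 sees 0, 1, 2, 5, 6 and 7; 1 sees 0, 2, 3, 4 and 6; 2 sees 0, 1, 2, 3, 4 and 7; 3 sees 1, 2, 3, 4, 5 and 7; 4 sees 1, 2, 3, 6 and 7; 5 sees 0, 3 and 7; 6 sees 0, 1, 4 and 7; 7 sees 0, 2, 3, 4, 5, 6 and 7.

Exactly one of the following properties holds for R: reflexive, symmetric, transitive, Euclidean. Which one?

Reflexive: no — 1 is not related to itself.
Symmetric: yes — every pair in R has its reverse in R.
Transitive: no — 0 R 1 and 1 R 3, but not 0 R 3.
Euclidean: no — 0 R 1 and 0 R 5, but not 1 R 5.
Only symmetric holds.

symmetric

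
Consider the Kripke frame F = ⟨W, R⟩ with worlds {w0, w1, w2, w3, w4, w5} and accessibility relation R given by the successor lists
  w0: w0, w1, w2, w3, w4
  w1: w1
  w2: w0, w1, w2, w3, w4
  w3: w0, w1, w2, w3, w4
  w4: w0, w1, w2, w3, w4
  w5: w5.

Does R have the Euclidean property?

Euclidean: no — w0 R w1 and w0 R w2, but not w1 R w2.

No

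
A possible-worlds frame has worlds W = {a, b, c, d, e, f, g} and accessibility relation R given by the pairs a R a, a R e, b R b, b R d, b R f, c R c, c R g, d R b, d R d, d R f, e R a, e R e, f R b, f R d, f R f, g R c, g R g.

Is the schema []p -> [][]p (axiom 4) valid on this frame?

Yes

Axiom 4 corresponds to the accessibility relation being transitive.
Transitive: yes — every two-step R-path is closed by a direct edge.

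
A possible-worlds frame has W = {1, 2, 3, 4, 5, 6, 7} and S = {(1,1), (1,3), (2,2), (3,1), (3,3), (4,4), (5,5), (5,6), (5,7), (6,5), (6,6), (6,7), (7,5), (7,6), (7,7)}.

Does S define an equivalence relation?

Reflexive: yes — every world is S-related to itself.
Symmetric: yes — every pair in S has its reverse in S.
Transitive: yes — every two-step S-path is closed by a direct edge.
So S is an equivalence relation.

Yes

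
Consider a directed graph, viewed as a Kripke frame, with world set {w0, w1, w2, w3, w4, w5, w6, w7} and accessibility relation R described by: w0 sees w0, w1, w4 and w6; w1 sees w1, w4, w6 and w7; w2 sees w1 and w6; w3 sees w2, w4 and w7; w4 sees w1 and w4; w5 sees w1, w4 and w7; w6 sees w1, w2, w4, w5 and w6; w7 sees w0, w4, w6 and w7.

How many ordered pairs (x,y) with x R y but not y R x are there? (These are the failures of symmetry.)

Enumerating: (w0,w1), (w0,w4), (w0,w6), (w1,w7), (w2,w1), (w3,w2), (w3,w4), (w3,w7), (w5,w1), (w5,w4), (w5,w7), (w6,w4), (w6,w5), (w7,w0), (w7,w4), (w7,w6).

16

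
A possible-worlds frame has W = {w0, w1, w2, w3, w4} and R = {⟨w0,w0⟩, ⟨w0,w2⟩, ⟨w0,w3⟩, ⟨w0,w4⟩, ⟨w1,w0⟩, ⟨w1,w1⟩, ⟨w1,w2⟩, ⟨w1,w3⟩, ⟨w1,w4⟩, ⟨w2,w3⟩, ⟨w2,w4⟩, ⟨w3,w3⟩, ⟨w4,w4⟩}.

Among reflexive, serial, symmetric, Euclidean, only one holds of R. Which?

Reflexive: no — w2 is not related to itself.
Serial: yes — every world has a successor (e.g. w0 R w0).
Symmetric: no — w0 R w2 but not w2 R w0.
Euclidean: no — w0 R w3 and w0 R w2, but not w3 R w2.
Only serial holds.

serial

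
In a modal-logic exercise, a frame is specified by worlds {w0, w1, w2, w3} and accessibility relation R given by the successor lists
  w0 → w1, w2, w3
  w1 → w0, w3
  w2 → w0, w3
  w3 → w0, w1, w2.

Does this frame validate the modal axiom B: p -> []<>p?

The schema B characterises exactly the symmetric frames.
Symmetric: yes — every pair in R has its reverse in R.

Yes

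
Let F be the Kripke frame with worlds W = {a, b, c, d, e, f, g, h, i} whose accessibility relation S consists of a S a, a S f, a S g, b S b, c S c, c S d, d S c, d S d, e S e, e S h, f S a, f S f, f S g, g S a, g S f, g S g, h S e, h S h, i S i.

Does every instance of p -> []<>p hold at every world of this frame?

Yes

By correspondence theory, B is valid on a frame iff S is symmetric.
Symmetric: yes — every pair in S has its reverse in S.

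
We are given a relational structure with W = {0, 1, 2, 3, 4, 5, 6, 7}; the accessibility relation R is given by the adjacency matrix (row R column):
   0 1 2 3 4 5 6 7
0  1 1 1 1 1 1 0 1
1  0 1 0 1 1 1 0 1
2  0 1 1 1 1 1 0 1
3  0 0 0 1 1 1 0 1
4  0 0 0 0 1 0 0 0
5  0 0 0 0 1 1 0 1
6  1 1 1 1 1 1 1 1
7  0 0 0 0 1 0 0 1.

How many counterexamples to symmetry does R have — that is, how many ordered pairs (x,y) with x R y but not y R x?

28

Enumerating: (0,1), (0,2), (0,3), (0,4), (0,5), (0,7), (1,3), (1,4), (1,5), (1,7), (2,1), (2,3), … and 16 more.
Total: 28.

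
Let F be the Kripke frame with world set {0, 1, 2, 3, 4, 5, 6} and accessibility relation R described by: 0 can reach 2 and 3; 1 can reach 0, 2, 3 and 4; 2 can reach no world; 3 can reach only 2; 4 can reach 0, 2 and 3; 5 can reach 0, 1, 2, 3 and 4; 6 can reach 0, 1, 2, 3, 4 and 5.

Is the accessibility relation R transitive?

Transitive: yes — every two-step R-path is closed by a direct edge.

Yes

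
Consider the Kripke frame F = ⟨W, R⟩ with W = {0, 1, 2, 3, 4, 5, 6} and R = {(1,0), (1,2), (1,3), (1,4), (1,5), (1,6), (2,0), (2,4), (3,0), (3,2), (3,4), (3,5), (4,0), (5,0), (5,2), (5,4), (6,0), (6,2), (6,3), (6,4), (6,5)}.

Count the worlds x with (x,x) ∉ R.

Enumerating: 0, 1, 2, 3, 4, 5, 6.

7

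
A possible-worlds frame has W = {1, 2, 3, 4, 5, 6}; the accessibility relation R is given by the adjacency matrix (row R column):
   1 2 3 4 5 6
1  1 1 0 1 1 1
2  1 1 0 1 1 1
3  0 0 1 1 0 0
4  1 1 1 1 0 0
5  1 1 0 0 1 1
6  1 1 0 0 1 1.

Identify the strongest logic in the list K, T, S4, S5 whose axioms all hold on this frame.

Reflexive (axiom T): yes — every world is R-related to itself.
Transitive (axiom 4): no — 1 R 4 and 4 R 3, but not 1 R 3.
Euclidean (axiom 5): no — 1 R 4 and 1 R 5, but not 4 R 5.
So F validates K, T; S4 would additionally require R to be transitive. The strongest is T.

T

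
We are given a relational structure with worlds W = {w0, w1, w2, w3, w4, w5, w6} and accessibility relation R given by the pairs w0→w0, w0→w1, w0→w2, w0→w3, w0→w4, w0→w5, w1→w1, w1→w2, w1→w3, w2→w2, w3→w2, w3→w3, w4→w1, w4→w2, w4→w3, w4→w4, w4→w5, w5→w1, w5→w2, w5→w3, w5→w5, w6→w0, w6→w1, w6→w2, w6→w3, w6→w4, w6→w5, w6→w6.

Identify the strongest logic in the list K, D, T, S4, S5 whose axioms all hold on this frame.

S4

Serial (axiom D): yes — every world has a successor (e.g. w0 R w0).
Reflexive (axiom T): yes — every world is R-related to itself.
Transitive (axiom 4): yes — every two-step R-path is closed by a direct edge.
Euclidean (axiom 5): no — w0 R w1 and w0 R w4, but not w1 R w4.
So F validates K, D, T, S4; S5 would additionally require R to be Euclidean. The strongest is S4.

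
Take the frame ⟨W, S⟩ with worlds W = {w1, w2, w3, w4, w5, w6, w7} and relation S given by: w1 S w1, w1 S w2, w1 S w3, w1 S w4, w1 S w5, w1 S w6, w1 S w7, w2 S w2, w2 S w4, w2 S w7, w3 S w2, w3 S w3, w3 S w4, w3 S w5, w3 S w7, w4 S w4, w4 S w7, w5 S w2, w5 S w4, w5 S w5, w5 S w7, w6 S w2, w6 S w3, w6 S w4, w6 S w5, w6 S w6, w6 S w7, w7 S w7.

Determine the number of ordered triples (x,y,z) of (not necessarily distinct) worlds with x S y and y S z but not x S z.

0

S is transitive; there are no such tuples.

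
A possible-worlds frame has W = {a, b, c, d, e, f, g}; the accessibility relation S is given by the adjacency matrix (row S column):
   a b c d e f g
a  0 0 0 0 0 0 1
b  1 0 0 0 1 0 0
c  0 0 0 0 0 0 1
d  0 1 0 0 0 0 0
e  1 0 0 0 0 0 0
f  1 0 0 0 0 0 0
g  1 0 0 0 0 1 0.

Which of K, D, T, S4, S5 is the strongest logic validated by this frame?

Serial (axiom D): yes — every world has a successor (e.g. a S g).
Reflexive (axiom T): no — a is not related to itself.
Transitive (axiom 4): no — a S g and g S f, but not a S f.
Euclidean (axiom 5): no — b S a and b S e, but not a S e.
So F validates K, D; T would additionally require S to be reflexive. The strongest is D.

D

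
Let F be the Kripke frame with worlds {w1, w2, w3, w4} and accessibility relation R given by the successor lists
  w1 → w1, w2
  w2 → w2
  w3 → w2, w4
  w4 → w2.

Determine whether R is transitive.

Transitive: yes — every two-step R-path is closed by a direct edge.

Yes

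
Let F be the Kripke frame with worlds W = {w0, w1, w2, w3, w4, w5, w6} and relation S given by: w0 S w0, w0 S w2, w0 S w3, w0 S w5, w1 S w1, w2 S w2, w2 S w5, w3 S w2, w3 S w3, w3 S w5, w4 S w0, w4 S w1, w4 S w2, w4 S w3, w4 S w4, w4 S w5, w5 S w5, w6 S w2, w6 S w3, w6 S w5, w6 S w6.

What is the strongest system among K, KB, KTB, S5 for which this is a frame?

K

Symmetric (axiom B): no — w0 S w2 but not w2 S w0.
Reflexive (axiom T): yes — every world is S-related to itself.
Euclidean (axiom 5): no — w0 S w2 and w0 S w3, but not w2 S w3.
So F validates K; KB would additionally require S to be symmetric. The strongest is K.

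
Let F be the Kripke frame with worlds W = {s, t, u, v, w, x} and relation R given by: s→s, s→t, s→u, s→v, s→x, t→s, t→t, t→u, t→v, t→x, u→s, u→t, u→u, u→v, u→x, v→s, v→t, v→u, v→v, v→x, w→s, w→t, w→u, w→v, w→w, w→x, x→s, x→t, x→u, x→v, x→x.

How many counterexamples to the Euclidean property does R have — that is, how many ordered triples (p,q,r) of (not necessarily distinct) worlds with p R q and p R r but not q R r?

5

Enumerating: (w,s,w), (w,t,w), (w,u,w), (w,v,w), (w,x,w).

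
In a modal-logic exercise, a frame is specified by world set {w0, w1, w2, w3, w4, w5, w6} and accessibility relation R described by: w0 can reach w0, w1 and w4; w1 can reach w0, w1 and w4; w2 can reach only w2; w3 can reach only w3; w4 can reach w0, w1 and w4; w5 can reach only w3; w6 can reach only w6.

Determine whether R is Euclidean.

Euclidean: yes — any two successors of a common world are R-related.

Yes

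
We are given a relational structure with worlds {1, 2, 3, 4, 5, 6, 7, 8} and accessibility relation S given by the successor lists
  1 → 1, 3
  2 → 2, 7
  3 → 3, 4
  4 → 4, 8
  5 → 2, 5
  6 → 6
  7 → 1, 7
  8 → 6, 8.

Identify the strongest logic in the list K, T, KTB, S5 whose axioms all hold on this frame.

T

Reflexive (axiom T): yes — every world is S-related to itself.
Symmetric (axiom B): no — 1 S 3 but not 3 S 1.
Euclidean (axiom 5): no — 1 S 3 and 1 S 1, but not 3 S 1.
So F validates K, T; KTB would additionally require S to be symmetric. The strongest is T.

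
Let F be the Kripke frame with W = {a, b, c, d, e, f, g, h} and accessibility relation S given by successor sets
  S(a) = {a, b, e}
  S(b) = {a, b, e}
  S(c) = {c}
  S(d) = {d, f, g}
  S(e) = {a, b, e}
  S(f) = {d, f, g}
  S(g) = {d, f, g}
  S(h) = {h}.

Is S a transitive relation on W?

Transitive: yes — every two-step S-path is closed by a direct edge.

Yes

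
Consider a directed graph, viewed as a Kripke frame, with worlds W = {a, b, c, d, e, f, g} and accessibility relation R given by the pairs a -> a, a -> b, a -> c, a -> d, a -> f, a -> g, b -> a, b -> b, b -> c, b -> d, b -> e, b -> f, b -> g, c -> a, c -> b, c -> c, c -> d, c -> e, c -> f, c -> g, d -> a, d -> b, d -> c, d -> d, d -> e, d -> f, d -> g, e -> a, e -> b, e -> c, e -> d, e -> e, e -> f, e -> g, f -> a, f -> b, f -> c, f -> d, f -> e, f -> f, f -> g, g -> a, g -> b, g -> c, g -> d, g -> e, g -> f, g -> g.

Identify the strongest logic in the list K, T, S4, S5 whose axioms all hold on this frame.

T

Reflexive (axiom T): yes — every world is R-related to itself.
Transitive (axiom 4): no — a R b and b R e, but not a R e.
Euclidean (axiom 5): no — b R a and b R e, but not a R e.
So F validates K, T; S4 would additionally require R to be transitive. The strongest is T.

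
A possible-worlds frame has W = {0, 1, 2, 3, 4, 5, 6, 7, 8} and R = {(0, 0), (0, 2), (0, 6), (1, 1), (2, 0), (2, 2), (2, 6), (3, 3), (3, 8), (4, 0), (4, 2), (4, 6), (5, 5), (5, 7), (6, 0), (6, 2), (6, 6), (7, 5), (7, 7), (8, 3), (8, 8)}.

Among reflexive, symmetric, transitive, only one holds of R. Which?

Reflexive: no — 4 is not related to itself.
Symmetric: no — 4 R 0 but not 0 R 4.
Transitive: yes — every two-step R-path is closed by a direct edge.
Only transitive holds.

transitive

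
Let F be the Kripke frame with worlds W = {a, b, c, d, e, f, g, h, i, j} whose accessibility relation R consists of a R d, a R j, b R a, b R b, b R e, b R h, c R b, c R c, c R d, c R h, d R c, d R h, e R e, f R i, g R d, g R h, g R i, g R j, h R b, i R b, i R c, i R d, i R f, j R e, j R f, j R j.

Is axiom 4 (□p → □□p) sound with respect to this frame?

By correspondence theory, 4 is valid on a frame iff R is transitive.
Transitive: no — a R d and d R c, but not a R c.

No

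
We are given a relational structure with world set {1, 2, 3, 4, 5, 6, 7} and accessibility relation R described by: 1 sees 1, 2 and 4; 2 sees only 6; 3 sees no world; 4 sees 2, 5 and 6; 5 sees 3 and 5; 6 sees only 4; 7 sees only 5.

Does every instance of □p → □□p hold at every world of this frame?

Axiom 4 corresponds to the accessibility relation being transitive.
Transitive: no — 1 R 2 and 2 R 6, but not 1 R 6.

No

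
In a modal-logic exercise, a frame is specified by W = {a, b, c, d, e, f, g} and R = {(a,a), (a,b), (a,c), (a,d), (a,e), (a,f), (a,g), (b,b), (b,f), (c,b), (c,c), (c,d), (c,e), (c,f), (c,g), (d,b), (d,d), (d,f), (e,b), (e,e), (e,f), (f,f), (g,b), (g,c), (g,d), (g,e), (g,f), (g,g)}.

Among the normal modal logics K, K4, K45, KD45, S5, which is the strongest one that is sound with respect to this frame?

Transitive (axiom 4): yes — every two-step R-path is closed by a direct edge.
Euclidean (axiom 5): no — a R b and a R c, but not b R c.
Serial (axiom D): yes — every world has a successor (e.g. a R a).
Reflexive (axiom T): yes — every world is R-related to itself.
So F validates K, K4; K45 would additionally require R to be Euclidean. The strongest is K4.

K4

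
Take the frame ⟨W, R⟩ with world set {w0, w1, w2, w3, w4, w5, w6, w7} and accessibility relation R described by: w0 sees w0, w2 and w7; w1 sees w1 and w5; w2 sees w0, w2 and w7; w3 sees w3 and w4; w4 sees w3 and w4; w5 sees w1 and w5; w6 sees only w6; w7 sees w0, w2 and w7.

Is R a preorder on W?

Reflexive: yes — every world is R-related to itself.
Transitive: yes — every two-step R-path is closed by a direct edge.
So R is a preorder.

Yes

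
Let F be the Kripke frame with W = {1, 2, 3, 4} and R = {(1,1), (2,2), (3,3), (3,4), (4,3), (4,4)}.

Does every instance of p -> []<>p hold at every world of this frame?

Yes

Axiom B corresponds to the accessibility relation being symmetric.
Symmetric: yes — every pair in R has its reverse in R.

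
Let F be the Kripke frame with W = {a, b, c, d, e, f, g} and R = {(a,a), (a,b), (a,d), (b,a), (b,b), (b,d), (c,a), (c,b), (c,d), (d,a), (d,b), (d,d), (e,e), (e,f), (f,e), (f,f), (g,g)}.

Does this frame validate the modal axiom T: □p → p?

By correspondence theory, T is valid on a frame iff R is reflexive.
Reflexive: no — c is not related to itself.

No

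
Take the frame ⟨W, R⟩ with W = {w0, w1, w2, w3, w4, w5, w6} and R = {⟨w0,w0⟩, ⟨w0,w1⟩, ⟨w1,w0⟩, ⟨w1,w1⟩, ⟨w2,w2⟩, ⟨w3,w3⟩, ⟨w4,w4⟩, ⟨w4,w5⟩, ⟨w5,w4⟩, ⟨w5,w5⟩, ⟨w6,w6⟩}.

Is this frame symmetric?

Yes

Symmetric: yes — every pair in R has its reverse in R.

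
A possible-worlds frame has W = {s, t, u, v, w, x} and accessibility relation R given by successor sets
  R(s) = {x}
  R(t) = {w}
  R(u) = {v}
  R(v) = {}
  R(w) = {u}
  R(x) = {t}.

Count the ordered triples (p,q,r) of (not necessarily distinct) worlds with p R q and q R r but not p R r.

4

Enumerating: (s,x,t), (t,w,u), (w,u,v), (x,t,w).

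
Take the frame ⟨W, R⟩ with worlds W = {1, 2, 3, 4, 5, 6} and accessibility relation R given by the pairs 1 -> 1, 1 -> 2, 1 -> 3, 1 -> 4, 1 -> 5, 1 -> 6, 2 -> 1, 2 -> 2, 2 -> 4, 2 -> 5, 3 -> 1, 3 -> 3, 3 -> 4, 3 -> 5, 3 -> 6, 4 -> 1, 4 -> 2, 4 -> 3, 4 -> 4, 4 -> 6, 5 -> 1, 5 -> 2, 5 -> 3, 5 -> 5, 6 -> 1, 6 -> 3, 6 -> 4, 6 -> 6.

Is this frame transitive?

No

Transitive: no — 2 R 1 and 1 R 3, but not 2 R 3.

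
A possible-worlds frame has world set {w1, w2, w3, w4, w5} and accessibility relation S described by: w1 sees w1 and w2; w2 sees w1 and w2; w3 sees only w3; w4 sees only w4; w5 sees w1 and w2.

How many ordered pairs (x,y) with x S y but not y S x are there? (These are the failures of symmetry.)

Enumerating: (w5,w1), (w5,w2).

2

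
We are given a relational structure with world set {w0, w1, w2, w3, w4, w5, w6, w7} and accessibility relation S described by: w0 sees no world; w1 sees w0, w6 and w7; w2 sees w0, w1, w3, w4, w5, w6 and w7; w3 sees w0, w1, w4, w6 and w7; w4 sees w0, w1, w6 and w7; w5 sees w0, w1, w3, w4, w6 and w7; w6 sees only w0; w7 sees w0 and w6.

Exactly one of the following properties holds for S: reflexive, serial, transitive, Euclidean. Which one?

Reflexive: no — w0 is not related to itself.
Serial: no — w0 has no S-successor.
Transitive: yes — every two-step S-path is closed by a direct edge.
Euclidean: no — w1 S w0 and w1 S w6, but not w0 S w6.
Only transitive holds.

transitive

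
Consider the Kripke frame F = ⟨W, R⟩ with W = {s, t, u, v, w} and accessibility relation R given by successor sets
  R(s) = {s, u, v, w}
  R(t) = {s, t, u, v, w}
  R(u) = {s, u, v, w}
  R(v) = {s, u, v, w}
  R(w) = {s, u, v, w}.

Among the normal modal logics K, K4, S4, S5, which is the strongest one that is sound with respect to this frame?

Transitive (axiom 4): yes — every two-step R-path is closed by a direct edge.
Reflexive (axiom T): yes — every world is R-related to itself.
Euclidean (axiom 5): no — t R s and t R t, but not s R t.
So F validates K, K4, S4; S5 would additionally require R to be Euclidean. The strongest is S4.

S4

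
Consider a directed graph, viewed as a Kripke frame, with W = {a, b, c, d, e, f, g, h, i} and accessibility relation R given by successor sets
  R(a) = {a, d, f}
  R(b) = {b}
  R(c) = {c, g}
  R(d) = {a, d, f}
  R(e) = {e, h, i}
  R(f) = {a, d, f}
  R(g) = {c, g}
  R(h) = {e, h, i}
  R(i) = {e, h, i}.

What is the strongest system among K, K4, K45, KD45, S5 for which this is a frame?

Transitive (axiom 4): yes — every two-step R-path is closed by a direct edge.
Euclidean (axiom 5): yes — any two successors of a common world are R-related.
Serial (axiom D): yes — every world has a successor (e.g. a R a).
Reflexive (axiom T): yes — every world is R-related to itself.
So F validates K, K4, K45, KD45, S5. The strongest is S5.

S5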